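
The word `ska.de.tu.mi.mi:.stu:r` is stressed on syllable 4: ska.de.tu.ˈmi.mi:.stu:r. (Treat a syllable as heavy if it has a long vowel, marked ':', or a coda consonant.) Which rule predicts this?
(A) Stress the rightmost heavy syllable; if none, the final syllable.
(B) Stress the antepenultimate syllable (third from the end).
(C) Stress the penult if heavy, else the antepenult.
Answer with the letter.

B

Rule A → syllable 6 (observed: 4).
Rule B → syllable 4 ✓.
Rule C → syllable 5 (observed: 4).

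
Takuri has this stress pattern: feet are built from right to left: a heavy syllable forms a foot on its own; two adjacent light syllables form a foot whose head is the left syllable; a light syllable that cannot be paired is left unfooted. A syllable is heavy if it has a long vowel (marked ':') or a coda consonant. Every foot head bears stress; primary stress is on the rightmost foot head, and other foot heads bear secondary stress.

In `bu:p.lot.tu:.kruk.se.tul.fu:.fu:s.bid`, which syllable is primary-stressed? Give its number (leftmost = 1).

9

Weights: 1 bu:p H, 2 lot H, 3 tu: H, 4 kruk H, 5 se L, 6 tul H, 7 fu: H, 8 fu:s H, 9 bid H.
Parse right to left (heavy = foot alone; LL = one foot; stranded L unfooted): (ˈbu:p) (ˈlot) (ˈtu:) (ˈkruk) se (ˈtul) (ˈfu:) (ˈfu:s) (ˈbid).
Foot heads: 1, 2, 3, 4, 6, 7, 8, 9.
Primary stress on the rightmost head = syllable 9.
Primary stress: syllable 9 → bu:p.lot.tu:.kruk.se.tul.fu:.fu:s.ˈbid.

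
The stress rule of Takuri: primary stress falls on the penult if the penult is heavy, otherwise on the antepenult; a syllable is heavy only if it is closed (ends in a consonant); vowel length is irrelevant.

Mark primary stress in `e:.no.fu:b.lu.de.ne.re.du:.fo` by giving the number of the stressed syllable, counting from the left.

7

Weights: 7 re L, 8 du: L, 9 fo L.
The penult (syllable 8, du:) is light, so stress falls on the antepenult (syllable 7, re).
Primary stress: syllable 7 → e:.no.fu:b.lu.de.ne.ˈre.du:.fo.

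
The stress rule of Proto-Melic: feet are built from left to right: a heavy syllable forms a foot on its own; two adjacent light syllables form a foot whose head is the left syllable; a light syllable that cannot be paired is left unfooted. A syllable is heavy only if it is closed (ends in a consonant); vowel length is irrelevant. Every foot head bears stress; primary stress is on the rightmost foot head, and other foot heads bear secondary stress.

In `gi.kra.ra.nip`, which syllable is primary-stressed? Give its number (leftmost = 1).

4

Weights: 1 gi L, 2 kra L, 3 ra L, 4 nip H.
Parse left to right (heavy = foot alone; LL = one foot; stranded L unfooted): (ˈgi.kra) ra (ˈnip).
Foot heads: 1, 4.
Primary stress on the rightmost head = syllable 4.
Primary stress: syllable 4 → gi.kra.ra.ˈnip.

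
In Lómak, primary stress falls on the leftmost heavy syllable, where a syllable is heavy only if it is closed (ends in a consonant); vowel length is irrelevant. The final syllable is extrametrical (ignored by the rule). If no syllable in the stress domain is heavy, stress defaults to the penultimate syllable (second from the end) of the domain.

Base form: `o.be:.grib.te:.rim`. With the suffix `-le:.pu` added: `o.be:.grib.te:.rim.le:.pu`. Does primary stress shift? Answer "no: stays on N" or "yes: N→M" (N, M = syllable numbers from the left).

no: stays on 3

Base `o.be:.grib.te:.rim` (5 syllables):
  The final syllable (5, rim) is extrametrical; the stress domain is syllables 1–4.
  Weights: 1 o L, 2 be: L, 3 grib H, 4 te: L.
  Heavy syllables in the domain: 3. The leftmost is syllable 3 (grib).
  → primary stress on syllable 3.
Suffixed `o.be:.grib.te:.rim.le:.pu` (7 syllables):
  The final syllable (7, pu) is extrametrical; the stress domain is syllables 1–6.
  Weights: 1 o L, 2 be: L, 3 grib H, 4 te: L, 5 rim H, 6 le: L.
  Heavy syllables in the domain: 3, 5. The leftmost is syllable 3 (grib).
  → primary stress on syllable 3.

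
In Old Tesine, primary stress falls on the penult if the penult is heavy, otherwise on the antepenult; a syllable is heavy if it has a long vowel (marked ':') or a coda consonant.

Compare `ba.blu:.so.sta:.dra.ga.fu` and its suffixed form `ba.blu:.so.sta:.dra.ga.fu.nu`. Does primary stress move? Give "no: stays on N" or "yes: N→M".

yes: 5→6

Base `ba.blu:.so.sta:.dra.ga.fu` (7 syllables):
  Weights: 5 dra L, 6 ga L, 7 fu L.
  The penult (syllable 6, ga) is light, so stress falls on the antepenult (syllable 5, dra).
  → primary stress on syllable 5.
Suffixed `ba.blu:.so.sta:.dra.ga.fu.nu` (8 syllables):
  Weights: 6 ga L, 7 fu L, 8 nu L.
  The penult (syllable 7, fu) is light, so stress falls on the antepenult (syllable 6, ga).
  → primary stress on syllable 6.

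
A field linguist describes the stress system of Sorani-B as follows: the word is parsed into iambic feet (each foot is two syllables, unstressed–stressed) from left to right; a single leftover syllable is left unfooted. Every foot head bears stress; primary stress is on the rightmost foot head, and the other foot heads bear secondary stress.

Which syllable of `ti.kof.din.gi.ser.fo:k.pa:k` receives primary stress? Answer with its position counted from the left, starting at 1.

Parse left to right into iambic (σˈσ) feet: (ti.ˈkof) (din.ˈgi) (ser.ˈfo:k) pa:k. Syllable 7 is left unfooted.
Foot heads (stressed positions): 2, 4, 6.
End Rule Rightmost: primary stress on the rightmost head = syllable 6.
Primary stress: syllable 6 → ti.kof.din.gi.ser.ˈfo:k.pa:k.

6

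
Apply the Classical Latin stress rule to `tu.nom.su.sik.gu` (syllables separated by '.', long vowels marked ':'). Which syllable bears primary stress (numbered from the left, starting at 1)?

4

Classical Latin: stress the penult if heavy (long vowel or closed), else the antepenult.
Weights: 3 su L, 4 sik H, 5 gu L.
The penult (syllable 4, sik) is heavy, so it takes stress.
Stress on syllable 4: tu.nom.su.ˈsik.gu.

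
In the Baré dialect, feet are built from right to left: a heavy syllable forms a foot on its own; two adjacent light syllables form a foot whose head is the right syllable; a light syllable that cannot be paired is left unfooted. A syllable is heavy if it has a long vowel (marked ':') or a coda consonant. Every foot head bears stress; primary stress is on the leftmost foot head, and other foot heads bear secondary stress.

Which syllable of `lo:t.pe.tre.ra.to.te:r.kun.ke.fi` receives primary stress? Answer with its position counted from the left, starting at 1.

1

Weights: 1 lo:t H, 2 pe L, 3 tre L, 4 ra L, 5 to L, 6 te:r H, 7 kun H, 8 ke L, 9 fi L.
Parse right to left (heavy = foot alone; LL = one foot; stranded L unfooted): (ˈlo:t) (pe.ˈtre) (ra.ˈto) (ˈte:r) (ˈkun) (ke.ˈfi).
Foot heads: 1, 3, 5, 6, 7, 9.
Primary stress on the leftmost head = syllable 1.
Primary stress: syllable 1 → ˈlo:t.pe.tre.ra.to.te:r.kun.ke.fi.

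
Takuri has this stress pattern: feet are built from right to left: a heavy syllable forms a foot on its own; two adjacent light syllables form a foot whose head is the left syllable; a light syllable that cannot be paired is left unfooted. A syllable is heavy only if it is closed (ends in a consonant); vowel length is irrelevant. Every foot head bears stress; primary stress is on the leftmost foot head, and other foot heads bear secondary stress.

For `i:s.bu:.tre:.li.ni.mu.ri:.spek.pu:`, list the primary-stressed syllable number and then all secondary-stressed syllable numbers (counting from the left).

Weights: 1 i:s H, 2 bu: L, 3 tre: L, 4 li L, 5 ni L, 6 mu L, 7 ri: L, 8 spek H, 9 pu: L.
Parse right to left (heavy = foot alone; LL = one foot; stranded L unfooted): (ˈi:s) (ˈbu:.tre:) (ˈli.ni) (ˈmu.ri:) (ˈspek) pu:.
Foot heads: 1, 2, 4, 6, 8.
Primary stress on the leftmost head = syllable 1.
Secondary stress on 2, 4, 6, 8: ˈi:s.ˌbu:.tre:.ˌli.ni.ˌmu.ri:.ˌspek.pu:.

primary 1, secondary 2, 4, 6, 8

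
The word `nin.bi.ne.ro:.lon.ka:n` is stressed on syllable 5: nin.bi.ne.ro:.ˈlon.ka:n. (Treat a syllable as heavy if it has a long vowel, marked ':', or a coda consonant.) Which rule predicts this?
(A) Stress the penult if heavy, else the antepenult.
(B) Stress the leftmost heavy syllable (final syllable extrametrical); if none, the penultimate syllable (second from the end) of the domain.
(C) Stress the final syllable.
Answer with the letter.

A

Rule A → syllable 5 ✓.
Rule B → syllable 1 (observed: 5).
Rule C → syllable 6 (observed: 5).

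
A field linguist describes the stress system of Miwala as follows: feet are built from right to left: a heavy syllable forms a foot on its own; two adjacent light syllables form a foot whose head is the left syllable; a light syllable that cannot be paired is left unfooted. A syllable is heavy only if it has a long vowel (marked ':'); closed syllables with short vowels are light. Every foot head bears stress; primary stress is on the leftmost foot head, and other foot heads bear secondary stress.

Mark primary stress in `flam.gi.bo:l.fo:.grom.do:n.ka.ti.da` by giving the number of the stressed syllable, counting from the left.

1

Weights: 1 flam L, 2 gi L, 3 bo:l H, 4 fo: H, 5 grom L, 6 do:n H, 7 ka L, 8 ti L, 9 da L.
Parse right to left (heavy = foot alone; LL = one foot; stranded L unfooted): (ˈflam.gi) (ˈbo:l) (ˈfo:) grom (ˈdo:n) ka (ˈti.da).
Foot heads: 1, 3, 4, 6, 8.
Primary stress on the leftmost head = syllable 1.
Primary stress: syllable 1 → ˈflam.gi.bo:l.fo:.grom.do:n.ka.ti.da.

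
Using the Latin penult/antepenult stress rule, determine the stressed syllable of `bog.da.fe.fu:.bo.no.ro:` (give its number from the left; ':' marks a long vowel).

5

Classical Latin: stress the penult if heavy (long vowel or closed), else the antepenult.
Weights: 5 bo L, 6 no L, 7 ro: H.
The penult (syllable 6, no) is light, so stress falls on the antepenult (syllable 5, bo).
Stress on syllable 5: bog.da.fe.fu:.ˈbo.no.ro:.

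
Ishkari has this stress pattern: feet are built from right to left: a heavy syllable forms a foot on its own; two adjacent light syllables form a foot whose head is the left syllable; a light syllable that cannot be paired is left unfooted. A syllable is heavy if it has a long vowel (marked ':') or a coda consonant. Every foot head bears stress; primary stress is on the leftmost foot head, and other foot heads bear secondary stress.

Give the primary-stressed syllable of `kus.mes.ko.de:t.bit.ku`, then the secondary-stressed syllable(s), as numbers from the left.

Weights: 1 kus H, 2 mes H, 3 ko L, 4 de:t H, 5 bit H, 6 ku L.
Parse right to left (heavy = foot alone; LL = one foot; stranded L unfooted): (ˈkus) (ˈmes) ko (ˈde:t) (ˈbit) ku.
Foot heads: 1, 2, 4, 5.
Primary stress on the leftmost head = syllable 1.
Secondary stress on 2, 4, 5: ˈkus.ˌmes.ko.ˌde:t.ˌbit.ku.

primary 1, secondary 2, 4, 5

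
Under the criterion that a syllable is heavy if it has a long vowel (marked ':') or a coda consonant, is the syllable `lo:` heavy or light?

heavy

`lo:`: long vowel, open (no coda). Long vowel → heavy.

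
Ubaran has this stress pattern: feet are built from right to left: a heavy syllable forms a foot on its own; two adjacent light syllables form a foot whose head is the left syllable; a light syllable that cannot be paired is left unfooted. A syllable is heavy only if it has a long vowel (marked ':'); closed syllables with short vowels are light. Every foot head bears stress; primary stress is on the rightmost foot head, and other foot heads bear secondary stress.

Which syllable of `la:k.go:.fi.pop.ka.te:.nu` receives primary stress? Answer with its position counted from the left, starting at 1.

6

Weights: 1 la:k H, 2 go: H, 3 fi L, 4 pop L, 5 ka L, 6 te: H, 7 nu L.
Parse right to left (heavy = foot alone; LL = one foot; stranded L unfooted): (ˈla:k) (ˈgo:) fi (ˈpop.ka) (ˈte:) nu.
Foot heads: 1, 2, 4, 6.
Primary stress on the rightmost head = syllable 6.
Primary stress: syllable 6 → la:k.go:.fi.pop.ka.ˈte:.nu.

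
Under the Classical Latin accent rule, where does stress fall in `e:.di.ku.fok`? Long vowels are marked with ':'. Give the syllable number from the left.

Classical Latin: stress the penult if heavy (long vowel or closed), else the antepenult.
Weights: 2 di L, 3 ku L, 4 fok H.
The penult (syllable 3, ku) is light, so stress falls on the antepenult (syllable 2, di).
Stress on syllable 2: e:.ˈdi.ku.fok.

2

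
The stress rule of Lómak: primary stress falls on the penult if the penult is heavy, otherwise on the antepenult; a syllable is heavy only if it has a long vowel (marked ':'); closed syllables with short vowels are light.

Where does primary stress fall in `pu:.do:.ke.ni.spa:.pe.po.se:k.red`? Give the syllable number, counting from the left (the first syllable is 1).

8

Weights: 7 po L, 8 se:k H, 9 red L.
The penult (syllable 8, se:k) is heavy, so it takes stress.
Primary stress: syllable 8 → pu:.do:.ke.ni.spa:.pe.po.ˈse:k.red.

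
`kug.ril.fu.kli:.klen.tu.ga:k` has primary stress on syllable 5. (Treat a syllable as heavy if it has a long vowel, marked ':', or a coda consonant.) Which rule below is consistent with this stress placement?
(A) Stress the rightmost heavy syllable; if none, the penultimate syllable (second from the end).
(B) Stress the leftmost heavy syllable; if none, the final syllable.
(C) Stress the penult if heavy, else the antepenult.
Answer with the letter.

Rule A → syllable 7 (observed: 5).
Rule B → syllable 1 (observed: 5).
Rule C → syllable 5 ✓.

C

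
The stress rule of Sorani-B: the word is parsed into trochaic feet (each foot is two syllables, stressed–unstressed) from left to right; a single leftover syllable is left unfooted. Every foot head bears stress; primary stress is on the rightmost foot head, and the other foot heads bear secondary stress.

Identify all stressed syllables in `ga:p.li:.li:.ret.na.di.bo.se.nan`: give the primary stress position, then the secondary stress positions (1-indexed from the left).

primary 7, secondary 1, 3, 5

Parse left to right into trochaic (ˈσσ) feet: (ˈga:p.li:) (ˈli:.ret) (ˈna.di) (ˈbo.se) nan. Syllable 9 is left unfooted.
Foot heads (stressed positions): 1, 3, 5, 7.
End Rule Rightmost: primary stress on the rightmost head = syllable 7.
Secondary stress on 1, 3, 5: ˌga:p.li:.ˌli:.ret.ˌna.di.ˈbo.se.nan.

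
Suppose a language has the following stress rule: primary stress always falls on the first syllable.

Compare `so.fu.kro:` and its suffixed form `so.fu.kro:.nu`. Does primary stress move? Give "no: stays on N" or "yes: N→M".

no: stays on 1

Base `so.fu.kro:` (3 syllables):
  The word has 3 syllables; the first syllable is syllable 1 (so).
  → primary stress on syllable 1.
Suffixed `so.fu.kro:.nu` (4 syllables):
  The word has 4 syllables; the first syllable is syllable 1 (so).
  → primary stress on syllable 1.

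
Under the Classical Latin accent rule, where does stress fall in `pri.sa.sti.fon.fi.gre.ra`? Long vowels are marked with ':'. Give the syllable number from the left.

5

Classical Latin: stress the penult if heavy (long vowel or closed), else the antepenult.
Weights: 5 fi L, 6 gre L, 7 ra L.
The penult (syllable 6, gre) is light, so stress falls on the antepenult (syllable 5, fi).
Stress on syllable 5: pri.sa.sti.fon.ˈfi.gre.ra.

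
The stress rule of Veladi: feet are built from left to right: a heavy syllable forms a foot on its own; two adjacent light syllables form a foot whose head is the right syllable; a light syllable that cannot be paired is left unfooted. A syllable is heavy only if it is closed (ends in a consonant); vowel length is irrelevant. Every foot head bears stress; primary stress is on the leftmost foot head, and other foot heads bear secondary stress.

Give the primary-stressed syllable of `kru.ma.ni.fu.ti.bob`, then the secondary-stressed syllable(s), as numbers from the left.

primary 2, secondary 4, 6

Weights: 1 kru L, 2 ma L, 3 ni L, 4 fu L, 5 ti L, 6 bob H.
Parse left to right (heavy = foot alone; LL = one foot; stranded L unfooted): (kru.ˈma) (ni.ˈfu) ti (ˈbob).
Foot heads: 2, 4, 6.
Primary stress on the leftmost head = syllable 2.
Secondary stress on 4, 6: kru.ˈma.ni.ˌfu.ti.ˌbob.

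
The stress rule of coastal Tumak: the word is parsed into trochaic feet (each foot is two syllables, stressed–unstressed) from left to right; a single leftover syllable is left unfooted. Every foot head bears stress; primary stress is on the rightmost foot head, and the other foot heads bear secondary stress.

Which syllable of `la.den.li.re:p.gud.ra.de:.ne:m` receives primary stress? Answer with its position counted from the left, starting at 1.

7

Parse left to right into trochaic (ˈσσ) feet: (ˈla.den) (ˈli.re:p) (ˈgud.ra) (ˈde:.ne:m).
Foot heads (stressed positions): 1, 3, 5, 7.
End Rule Rightmost: primary stress on the rightmost head = syllable 7.
Primary stress: syllable 7 → la.den.li.re:p.gud.ra.ˈde:.ne:m.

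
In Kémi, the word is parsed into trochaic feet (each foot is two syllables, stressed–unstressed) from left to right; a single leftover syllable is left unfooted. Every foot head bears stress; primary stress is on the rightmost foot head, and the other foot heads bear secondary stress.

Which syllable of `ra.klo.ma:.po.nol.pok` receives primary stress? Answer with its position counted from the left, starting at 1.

5

Parse left to right into trochaic (ˈσσ) feet: (ˈra.klo) (ˈma:.po) (ˈnol.pok).
Foot heads (stressed positions): 1, 3, 5.
End Rule Rightmost: primary stress on the rightmost head = syllable 5.
Primary stress: syllable 5 → ra.klo.ma:.po.ˈnol.pok.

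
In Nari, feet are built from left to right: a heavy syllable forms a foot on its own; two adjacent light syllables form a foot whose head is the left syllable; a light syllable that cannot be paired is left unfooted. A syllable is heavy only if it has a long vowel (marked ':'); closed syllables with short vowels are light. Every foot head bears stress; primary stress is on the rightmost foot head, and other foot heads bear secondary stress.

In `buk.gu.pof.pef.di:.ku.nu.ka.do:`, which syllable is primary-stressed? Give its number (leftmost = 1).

Weights: 1 buk L, 2 gu L, 3 pof L, 4 pef L, 5 di: H, 6 ku L, 7 nu L, 8 ka L, 9 do: H.
Parse left to right (heavy = foot alone; LL = one foot; stranded L unfooted): (ˈbuk.gu) (ˈpof.pef) (ˈdi:) (ˈku.nu) ka (ˈdo:).
Foot heads: 1, 3, 5, 6, 9.
Primary stress on the rightmost head = syllable 9.
Primary stress: syllable 9 → buk.gu.pof.pef.di:.ku.nu.ka.ˈdo:.

9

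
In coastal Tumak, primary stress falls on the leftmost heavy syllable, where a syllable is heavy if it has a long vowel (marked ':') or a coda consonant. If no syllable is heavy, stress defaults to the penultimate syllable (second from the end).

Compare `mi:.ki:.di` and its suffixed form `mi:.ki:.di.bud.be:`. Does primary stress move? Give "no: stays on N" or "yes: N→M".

Base `mi:.ki:.di` (3 syllables):
  Weights: 1 mi: H, 2 ki: H, 3 di L.
  Heavy syllables in the domain: 1, 2. The leftmost is syllable 1 (mi:).
  → primary stress on syllable 1.
Suffixed `mi:.ki:.di.bud.be:` (5 syllables):
  Weights: 1 mi: H, 2 ki: H, 3 di L, 4 bud H, 5 be: H.
  Heavy syllables in the domain: 1, 2, 4, 5. The leftmost is syllable 1 (mi:).
  → primary stress on syllable 1.

no: stays on 1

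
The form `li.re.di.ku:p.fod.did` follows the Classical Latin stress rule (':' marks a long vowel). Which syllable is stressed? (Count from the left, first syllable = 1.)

5

Classical Latin: stress the penult if heavy (long vowel or closed), else the antepenult.
Weights: 4 ku:p H, 5 fod H, 6 did H.
The penult (syllable 5, fod) is heavy, so it takes stress.
Stress on syllable 5: li.re.di.ku:p.ˈfod.did.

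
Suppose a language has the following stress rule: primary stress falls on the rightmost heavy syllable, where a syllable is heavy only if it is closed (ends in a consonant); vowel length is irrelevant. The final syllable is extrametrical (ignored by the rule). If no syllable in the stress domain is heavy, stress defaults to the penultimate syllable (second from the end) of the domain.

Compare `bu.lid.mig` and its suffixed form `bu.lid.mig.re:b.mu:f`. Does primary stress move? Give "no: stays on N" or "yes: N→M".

Base `bu.lid.mig` (3 syllables):
  The final syllable (3, mig) is extrametrical; the stress domain is syllables 1–2.
  Weights: 1 bu L, 2 lid H.
  Heavy syllables in the domain: 2. The rightmost is syllable 2 (lid).
  → primary stress on syllable 2.
Suffixed `bu.lid.mig.re:b.mu:f` (5 syllables):
  The final syllable (5, mu:f) is extrametrical; the stress domain is syllables 1–4.
  Weights: 1 bu L, 2 lid H, 3 mig H, 4 re:b H.
  Heavy syllables in the domain: 2, 3, 4. The rightmost is syllable 4 (re:b).
  → primary stress on syllable 4.

yes: 2→4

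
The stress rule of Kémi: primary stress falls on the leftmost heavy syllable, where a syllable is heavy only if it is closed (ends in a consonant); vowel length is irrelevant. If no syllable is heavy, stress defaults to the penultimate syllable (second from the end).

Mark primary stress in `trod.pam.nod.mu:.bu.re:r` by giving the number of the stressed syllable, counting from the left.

1

Weights: 1 trod H, 2 pam H, 3 nod H, 4 mu: L, 5 bu L, 6 re:r H.
Heavy syllables in the domain: 1, 2, 3, 6. The leftmost is syllable 1 (trod).
Primary stress: syllable 1 → ˈtrod.pam.nod.mu:.bu.re:r.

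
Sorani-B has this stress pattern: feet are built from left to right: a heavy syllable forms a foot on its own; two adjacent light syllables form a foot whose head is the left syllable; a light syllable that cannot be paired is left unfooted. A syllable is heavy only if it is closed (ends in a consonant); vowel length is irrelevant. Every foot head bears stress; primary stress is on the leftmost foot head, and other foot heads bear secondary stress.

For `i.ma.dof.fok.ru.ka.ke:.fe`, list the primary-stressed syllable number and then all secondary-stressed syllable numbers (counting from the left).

Weights: 1 i L, 2 ma L, 3 dof H, 4 fok H, 5 ru L, 6 ka L, 7 ke: L, 8 fe L.
Parse left to right (heavy = foot alone; LL = one foot; stranded L unfooted): (ˈi.ma) (ˈdof) (ˈfok) (ˈru.ka) (ˈke:.fe).
Foot heads: 1, 3, 4, 5, 7.
Primary stress on the leftmost head = syllable 1.
Secondary stress on 3, 4, 5, 7: ˈi.ma.ˌdof.ˌfok.ˌru.ka.ˌke:.fe.

primary 1, secondary 3, 4, 5, 7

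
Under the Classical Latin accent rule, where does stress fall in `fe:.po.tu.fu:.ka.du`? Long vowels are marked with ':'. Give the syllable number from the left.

Classical Latin: stress the penult if heavy (long vowel or closed), else the antepenult.
Weights: 4 fu: H, 5 ka L, 6 du L.
The penult (syllable 5, ka) is light, so stress falls on the antepenult (syllable 4, fu:).
Stress on syllable 4: fe:.po.tu.ˈfu:.ka.du.

4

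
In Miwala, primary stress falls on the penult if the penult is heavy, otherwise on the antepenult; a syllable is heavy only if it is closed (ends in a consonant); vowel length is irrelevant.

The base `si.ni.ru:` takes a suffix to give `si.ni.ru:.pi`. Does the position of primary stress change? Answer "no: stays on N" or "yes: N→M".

yes: 1→2

Base `si.ni.ru:` (3 syllables):
  Weights: 1 si L, 2 ni L, 3 ru: L.
  The penult (syllable 2, ni) is light, so stress falls on the antepenult (syllable 1, si).
  → primary stress on syllable 1.
Suffixed `si.ni.ru:.pi` (4 syllables):
  Weights: 2 ni L, 3 ru: L, 4 pi L.
  The penult (syllable 3, ru:) is light, so stress falls on the antepenult (syllable 2, ni).
  → primary stress on syllable 2.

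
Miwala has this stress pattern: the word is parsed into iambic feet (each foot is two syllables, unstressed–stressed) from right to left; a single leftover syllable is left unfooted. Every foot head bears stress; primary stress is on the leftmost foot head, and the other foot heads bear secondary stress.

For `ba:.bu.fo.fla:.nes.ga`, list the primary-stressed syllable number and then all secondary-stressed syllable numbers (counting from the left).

Parse right to left into iambic (σˈσ) feet: (ba:.ˈbu) (fo.ˈfla:) (nes.ˈga).
Foot heads (stressed positions): 2, 4, 6.
End Rule Leftmost: primary stress on the leftmost head = syllable 2.
Secondary stress on 4, 6: ba:.ˈbu.fo.ˌfla:.nes.ˌga.

primary 2, secondary 4, 6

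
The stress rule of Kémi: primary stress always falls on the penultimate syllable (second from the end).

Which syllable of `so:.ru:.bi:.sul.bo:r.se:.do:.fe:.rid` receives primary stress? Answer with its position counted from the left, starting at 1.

The word has 9 syllables; the penultimate syllable (second from the end) is syllable 8 (fe:).
Primary stress: syllable 8 → so:.ru:.bi:.sul.bo:r.se:.do:.ˈfe:.rid.

8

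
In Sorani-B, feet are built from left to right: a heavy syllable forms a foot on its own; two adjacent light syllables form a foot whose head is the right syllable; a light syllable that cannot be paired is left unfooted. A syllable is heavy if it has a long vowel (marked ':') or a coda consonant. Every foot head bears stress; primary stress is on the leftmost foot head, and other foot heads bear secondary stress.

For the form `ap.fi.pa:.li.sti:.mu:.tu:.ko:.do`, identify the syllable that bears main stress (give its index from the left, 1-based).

Weights: 1 ap H, 2 fi L, 3 pa: H, 4 li L, 5 sti: H, 6 mu: H, 7 tu: H, 8 ko: H, 9 do L.
Parse left to right (heavy = foot alone; LL = one foot; stranded L unfooted): (ˈap) fi (ˈpa:) li (ˈsti:) (ˈmu:) (ˈtu:) (ˈko:) do.
Foot heads: 1, 3, 5, 6, 7, 8.
Primary stress on the leftmost head = syllable 1.
Primary stress: syllable 1 → ˈap.fi.pa:.li.sti:.mu:.tu:.ko:.do.

1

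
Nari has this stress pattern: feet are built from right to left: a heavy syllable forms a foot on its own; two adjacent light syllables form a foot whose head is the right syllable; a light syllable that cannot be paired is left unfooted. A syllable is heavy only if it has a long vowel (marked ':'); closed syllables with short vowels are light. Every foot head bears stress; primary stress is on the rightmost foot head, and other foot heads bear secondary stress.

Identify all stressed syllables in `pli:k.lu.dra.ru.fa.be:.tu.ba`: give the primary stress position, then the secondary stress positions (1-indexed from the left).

Weights: 1 pli:k H, 2 lu L, 3 dra L, 4 ru L, 5 fa L, 6 be: H, 7 tu L, 8 ba L.
Parse right to left (heavy = foot alone; LL = one foot; stranded L unfooted): (ˈpli:k) (lu.ˈdra) (ru.ˈfa) (ˈbe:) (tu.ˈba).
Foot heads: 1, 3, 5, 6, 8.
Primary stress on the rightmost head = syllable 8.
Secondary stress on 1, 3, 5, 6: ˌpli:k.lu.ˌdra.ru.ˌfa.ˌbe:.tu.ˈba.

primary 8, secondary 1, 3, 5, 6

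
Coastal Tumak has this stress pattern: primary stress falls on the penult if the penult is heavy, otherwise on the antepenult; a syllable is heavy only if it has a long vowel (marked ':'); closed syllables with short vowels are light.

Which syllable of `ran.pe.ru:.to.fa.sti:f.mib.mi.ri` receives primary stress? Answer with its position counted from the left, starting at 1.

Weights: 7 mib L, 8 mi L, 9 ri L.
The penult (syllable 8, mi) is light, so stress falls on the antepenult (syllable 7, mib).
Primary stress: syllable 7 → ran.pe.ru:.to.fa.sti:f.ˈmib.mi.ri.

7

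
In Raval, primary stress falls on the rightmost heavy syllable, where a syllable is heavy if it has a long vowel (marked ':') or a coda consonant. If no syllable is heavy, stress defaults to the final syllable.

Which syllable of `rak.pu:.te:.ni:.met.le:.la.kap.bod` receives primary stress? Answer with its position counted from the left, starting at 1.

Weights: 1 rak H, 2 pu: H, 3 te: H, 4 ni: H, 5 met H, 6 le: H, 7 la L, 8 kap H, 9 bod H.
Heavy syllables in the domain: 1, 2, 3, 4, 5, 6, 8, 9. The rightmost is syllable 9 (bod).
Primary stress: syllable 9 → rak.pu:.te:.ni:.met.le:.la.kap.ˈbod.

9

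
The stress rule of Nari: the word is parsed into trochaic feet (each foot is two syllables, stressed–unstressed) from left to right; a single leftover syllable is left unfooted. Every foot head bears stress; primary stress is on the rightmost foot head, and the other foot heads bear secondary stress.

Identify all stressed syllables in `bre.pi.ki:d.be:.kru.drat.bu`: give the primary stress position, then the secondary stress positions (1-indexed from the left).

primary 5, secondary 1, 3

Parse left to right into trochaic (ˈσσ) feet: (ˈbre.pi) (ˈki:d.be:) (ˈkru.drat) bu. Syllable 7 is left unfooted.
Foot heads (stressed positions): 1, 3, 5.
End Rule Rightmost: primary stress on the rightmost head = syllable 5.
Secondary stress on 1, 3: ˌbre.pi.ˌki:d.be:.ˈkru.drat.bu.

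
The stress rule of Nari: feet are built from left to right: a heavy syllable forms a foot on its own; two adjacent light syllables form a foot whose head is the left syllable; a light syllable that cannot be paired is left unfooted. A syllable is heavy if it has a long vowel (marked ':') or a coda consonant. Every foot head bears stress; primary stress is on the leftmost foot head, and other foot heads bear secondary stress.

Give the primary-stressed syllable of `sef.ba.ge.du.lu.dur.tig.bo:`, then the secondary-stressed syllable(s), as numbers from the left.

Weights: 1 sef H, 2 ba L, 3 ge L, 4 du L, 5 lu L, 6 dur H, 7 tig H, 8 bo: H.
Parse left to right (heavy = foot alone; LL = one foot; stranded L unfooted): (ˈsef) (ˈba.ge) (ˈdu.lu) (ˈdur) (ˈtig) (ˈbo:).
Foot heads: 1, 2, 4, 6, 7, 8.
Primary stress on the leftmost head = syllable 1.
Secondary stress on 2, 4, 6, 7, 8: ˈsef.ˌba.ge.ˌdu.lu.ˌdur.ˌtig.ˌbo:.

primary 1, secondary 2, 4, 6, 7, 8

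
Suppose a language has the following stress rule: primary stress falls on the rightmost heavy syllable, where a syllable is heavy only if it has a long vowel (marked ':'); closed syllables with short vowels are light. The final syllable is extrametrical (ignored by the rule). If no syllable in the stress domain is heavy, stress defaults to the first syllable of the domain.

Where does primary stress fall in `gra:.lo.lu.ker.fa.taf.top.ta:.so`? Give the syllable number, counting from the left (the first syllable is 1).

8

The final syllable (9, so) is extrametrical; the stress domain is syllables 1–8.
Weights: 1 gra: H, 2 lo L, 3 lu L, 4 ker L, 5 fa L, 6 taf L, 7 top L, 8 ta: H.
Heavy syllables in the domain: 1, 8. The rightmost is syllable 8 (ta:).
Primary stress: syllable 8 → gra:.lo.lu.ker.fa.taf.top.ˈta:.so.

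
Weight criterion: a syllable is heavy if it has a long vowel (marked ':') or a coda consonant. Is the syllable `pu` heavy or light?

light

`pu`: short vowel, open (no coda). Short vowel, open → light.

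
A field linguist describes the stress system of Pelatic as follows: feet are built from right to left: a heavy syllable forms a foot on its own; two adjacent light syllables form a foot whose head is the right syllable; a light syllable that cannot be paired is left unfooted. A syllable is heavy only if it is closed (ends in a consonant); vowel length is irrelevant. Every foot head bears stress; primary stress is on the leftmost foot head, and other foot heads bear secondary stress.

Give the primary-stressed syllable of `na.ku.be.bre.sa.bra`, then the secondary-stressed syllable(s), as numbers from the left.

Weights: 1 na L, 2 ku L, 3 be L, 4 bre L, 5 sa L, 6 bra L.
Parse right to left (heavy = foot alone; LL = one foot; stranded L unfooted): (na.ˈku) (be.ˈbre) (sa.ˈbra).
Foot heads: 2, 4, 6.
Primary stress on the leftmost head = syllable 2.
Secondary stress on 4, 6: na.ˈku.be.ˌbre.sa.ˌbra.

primary 2, secondary 4, 6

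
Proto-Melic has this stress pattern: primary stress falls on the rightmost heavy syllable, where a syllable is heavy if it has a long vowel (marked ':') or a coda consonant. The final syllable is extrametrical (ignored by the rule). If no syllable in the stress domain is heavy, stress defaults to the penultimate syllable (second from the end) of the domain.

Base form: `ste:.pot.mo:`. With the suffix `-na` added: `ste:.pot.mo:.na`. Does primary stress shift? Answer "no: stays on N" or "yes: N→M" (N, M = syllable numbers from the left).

yes: 2→3

Base `ste:.pot.mo:` (3 syllables):
  The final syllable (3, mo:) is extrametrical; the stress domain is syllables 1–2.
  Weights: 1 ste: H, 2 pot H.
  Heavy syllables in the domain: 1, 2. The rightmost is syllable 2 (pot).
  → primary stress on syllable 2.
Suffixed `ste:.pot.mo:.na` (4 syllables):
  The final syllable (4, na) is extrametrical; the stress domain is syllables 1–3.
  Weights: 1 ste: H, 2 pot H, 3 mo: H.
  Heavy syllables in the domain: 1, 2, 3. The rightmost is syllable 3 (mo:).
  → primary stress on syllable 3.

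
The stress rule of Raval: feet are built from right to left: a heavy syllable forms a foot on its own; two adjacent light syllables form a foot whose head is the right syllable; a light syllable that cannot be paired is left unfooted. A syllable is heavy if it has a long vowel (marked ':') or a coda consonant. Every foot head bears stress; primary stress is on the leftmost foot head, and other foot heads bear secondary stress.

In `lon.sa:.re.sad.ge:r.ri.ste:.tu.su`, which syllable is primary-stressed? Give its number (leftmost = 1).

Weights: 1 lon H, 2 sa: H, 3 re L, 4 sad H, 5 ge:r H, 6 ri L, 7 ste: H, 8 tu L, 9 su L.
Parse right to left (heavy = foot alone; LL = one foot; stranded L unfooted): (ˈlon) (ˈsa:) re (ˈsad) (ˈge:r) ri (ˈste:) (tu.ˈsu).
Foot heads: 1, 2, 4, 5, 7, 9.
Primary stress on the leftmost head = syllable 1.
Primary stress: syllable 1 → ˈlon.sa:.re.sad.ge:r.ri.ste:.tu.su.

1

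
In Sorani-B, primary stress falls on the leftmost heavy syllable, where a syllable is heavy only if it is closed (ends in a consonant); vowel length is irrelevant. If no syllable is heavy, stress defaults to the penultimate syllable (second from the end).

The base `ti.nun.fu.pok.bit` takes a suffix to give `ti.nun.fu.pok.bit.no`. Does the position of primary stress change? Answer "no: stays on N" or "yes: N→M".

no: stays on 2

Base `ti.nun.fu.pok.bit` (5 syllables):
  Weights: 1 ti L, 2 nun H, 3 fu L, 4 pok H, 5 bit H.
  Heavy syllables in the domain: 2, 4, 5. The leftmost is syllable 2 (nun).
  → primary stress on syllable 2.
Suffixed `ti.nun.fu.pok.bit.no` (6 syllables):
  Weights: 1 ti L, 2 nun H, 3 fu L, 4 pok H, 5 bit H, 6 no L.
  Heavy syllables in the domain: 2, 4, 5. The leftmost is syllable 2 (nun).
  → primary stress on syllable 2.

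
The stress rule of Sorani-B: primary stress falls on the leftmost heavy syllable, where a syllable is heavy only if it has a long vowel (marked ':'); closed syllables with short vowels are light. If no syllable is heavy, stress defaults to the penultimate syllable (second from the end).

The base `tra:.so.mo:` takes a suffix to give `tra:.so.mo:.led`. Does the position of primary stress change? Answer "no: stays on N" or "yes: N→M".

Base `tra:.so.mo:` (3 syllables):
  Weights: 1 tra: H, 2 so L, 3 mo: H.
  Heavy syllables in the domain: 1, 3. The leftmost is syllable 1 (tra:).
  → primary stress on syllable 1.
Suffixed `tra:.so.mo:.led` (4 syllables):
  Weights: 1 tra: H, 2 so L, 3 mo: H, 4 led L.
  Heavy syllables in the domain: 1, 3. The leftmost is syllable 1 (tra:).
  → primary stress on syllable 1.

no: stays on 1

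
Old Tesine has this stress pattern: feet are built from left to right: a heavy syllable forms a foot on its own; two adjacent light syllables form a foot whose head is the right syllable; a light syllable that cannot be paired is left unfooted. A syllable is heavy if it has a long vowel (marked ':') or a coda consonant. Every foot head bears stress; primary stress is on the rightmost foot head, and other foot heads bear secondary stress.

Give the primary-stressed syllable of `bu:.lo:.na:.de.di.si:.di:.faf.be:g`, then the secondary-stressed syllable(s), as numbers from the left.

Weights: 1 bu: H, 2 lo: H, 3 na: H, 4 de L, 5 di L, 6 si: H, 7 di: H, 8 faf H, 9 be:g H.
Parse left to right (heavy = foot alone; LL = one foot; stranded L unfooted): (ˈbu:) (ˈlo:) (ˈna:) (de.ˈdi) (ˈsi:) (ˈdi:) (ˈfaf) (ˈbe:g).
Foot heads: 1, 2, 3, 5, 6, 7, 8, 9.
Primary stress on the rightmost head = syllable 9.
Secondary stress on 1, 2, 3, 5, 6, 7, 8: ˌbu:.ˌlo:.ˌna:.de.ˌdi.ˌsi:.ˌdi:.ˌfaf.ˈbe:g.

primary 9, secondary 1, 2, 3, 5, 6, 7, 8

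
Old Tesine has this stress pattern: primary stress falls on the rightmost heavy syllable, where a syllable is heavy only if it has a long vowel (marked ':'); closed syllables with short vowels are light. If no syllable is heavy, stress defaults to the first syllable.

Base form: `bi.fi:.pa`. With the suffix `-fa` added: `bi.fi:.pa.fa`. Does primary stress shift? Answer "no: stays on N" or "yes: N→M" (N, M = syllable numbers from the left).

Base `bi.fi:.pa` (3 syllables):
  Weights: 1 bi L, 2 fi: H, 3 pa L.
  Heavy syllables in the domain: 2. The rightmost is syllable 2 (fi:).
  → primary stress on syllable 2.
Suffixed `bi.fi:.pa.fa` (4 syllables):
  Weights: 1 bi L, 2 fi: H, 3 pa L, 4 fa L.
  Heavy syllables in the domain: 2. The rightmost is syllable 2 (fi:).
  → primary stress on syllable 2.

no: stays on 2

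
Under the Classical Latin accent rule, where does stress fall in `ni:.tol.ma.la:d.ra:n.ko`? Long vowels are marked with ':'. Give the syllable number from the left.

5

Classical Latin: stress the penult if heavy (long vowel or closed), else the antepenult.
Weights: 4 la:d H, 5 ra:n H, 6 ko L.
The penult (syllable 5, ra:n) is heavy, so it takes stress.
Stress on syllable 5: ni:.tol.ma.la:d.ˈra:n.ko.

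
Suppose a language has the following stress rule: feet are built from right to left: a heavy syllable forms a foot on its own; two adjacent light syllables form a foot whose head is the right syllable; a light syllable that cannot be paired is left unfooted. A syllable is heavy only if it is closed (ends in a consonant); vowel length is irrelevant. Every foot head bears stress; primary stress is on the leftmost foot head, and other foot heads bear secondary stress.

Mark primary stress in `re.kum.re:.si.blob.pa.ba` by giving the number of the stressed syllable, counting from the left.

Weights: 1 re L, 2 kum H, 3 re: L, 4 si L, 5 blob H, 6 pa L, 7 ba L.
Parse right to left (heavy = foot alone; LL = one foot; stranded L unfooted): re (ˈkum) (re:.ˈsi) (ˈblob) (pa.ˈba).
Foot heads: 2, 4, 5, 7.
Primary stress on the leftmost head = syllable 2.
Primary stress: syllable 2 → re.ˈkum.re:.si.blob.pa.ba.

2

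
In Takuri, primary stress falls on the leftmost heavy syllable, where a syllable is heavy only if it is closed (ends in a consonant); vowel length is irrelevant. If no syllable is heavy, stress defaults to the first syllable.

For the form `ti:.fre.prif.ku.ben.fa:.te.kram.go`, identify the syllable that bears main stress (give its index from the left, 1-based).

3

Weights: 1 ti: L, 2 fre L, 3 prif H, 4 ku L, 5 ben H, 6 fa: L, 7 te L, 8 kram H, 9 go L.
Heavy syllables in the domain: 3, 5, 8. The leftmost is syllable 3 (prif).
Primary stress: syllable 3 → ti:.fre.ˈprif.ku.ben.fa:.te.kram.go.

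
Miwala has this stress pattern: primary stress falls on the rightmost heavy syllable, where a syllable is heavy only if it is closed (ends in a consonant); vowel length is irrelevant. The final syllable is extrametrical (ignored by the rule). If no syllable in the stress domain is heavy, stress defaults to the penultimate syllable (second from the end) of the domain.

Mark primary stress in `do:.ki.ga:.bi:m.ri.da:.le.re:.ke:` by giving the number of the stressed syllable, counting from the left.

4

The final syllable (9, ke:) is extrametrical; the stress domain is syllables 1–8.
Weights: 1 do: L, 2 ki L, 3 ga: L, 4 bi:m H, 5 ri L, 6 da: L, 7 le L, 8 re: L.
Heavy syllables in the domain: 4. The rightmost is syllable 4 (bi:m).
Primary stress: syllable 4 → do:.ki.ga:.ˈbi:m.ri.da:.le.re:.ke:.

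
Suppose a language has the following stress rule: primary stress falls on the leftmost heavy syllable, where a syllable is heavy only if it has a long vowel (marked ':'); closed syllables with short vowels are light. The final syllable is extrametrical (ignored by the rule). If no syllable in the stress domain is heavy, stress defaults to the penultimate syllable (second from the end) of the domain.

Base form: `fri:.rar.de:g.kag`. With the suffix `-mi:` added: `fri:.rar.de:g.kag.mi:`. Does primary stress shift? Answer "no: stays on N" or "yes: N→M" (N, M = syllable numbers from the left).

Base `fri:.rar.de:g.kag` (4 syllables):
  The final syllable (4, kag) is extrametrical; the stress domain is syllables 1–3.
  Weights: 1 fri: H, 2 rar L, 3 de:g H.
  Heavy syllables in the domain: 1, 3. The leftmost is syllable 1 (fri:).
  → primary stress on syllable 1.
Suffixed `fri:.rar.de:g.kag.mi:` (5 syllables):
  The final syllable (5, mi:) is extrametrical; the stress domain is syllables 1–4.
  Weights: 1 fri: H, 2 rar L, 3 de:g H, 4 kag L.
  Heavy syllables in the domain: 1, 3. The leftmost is syllable 1 (fri:).
  → primary stress on syllable 1.

no: stays on 1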